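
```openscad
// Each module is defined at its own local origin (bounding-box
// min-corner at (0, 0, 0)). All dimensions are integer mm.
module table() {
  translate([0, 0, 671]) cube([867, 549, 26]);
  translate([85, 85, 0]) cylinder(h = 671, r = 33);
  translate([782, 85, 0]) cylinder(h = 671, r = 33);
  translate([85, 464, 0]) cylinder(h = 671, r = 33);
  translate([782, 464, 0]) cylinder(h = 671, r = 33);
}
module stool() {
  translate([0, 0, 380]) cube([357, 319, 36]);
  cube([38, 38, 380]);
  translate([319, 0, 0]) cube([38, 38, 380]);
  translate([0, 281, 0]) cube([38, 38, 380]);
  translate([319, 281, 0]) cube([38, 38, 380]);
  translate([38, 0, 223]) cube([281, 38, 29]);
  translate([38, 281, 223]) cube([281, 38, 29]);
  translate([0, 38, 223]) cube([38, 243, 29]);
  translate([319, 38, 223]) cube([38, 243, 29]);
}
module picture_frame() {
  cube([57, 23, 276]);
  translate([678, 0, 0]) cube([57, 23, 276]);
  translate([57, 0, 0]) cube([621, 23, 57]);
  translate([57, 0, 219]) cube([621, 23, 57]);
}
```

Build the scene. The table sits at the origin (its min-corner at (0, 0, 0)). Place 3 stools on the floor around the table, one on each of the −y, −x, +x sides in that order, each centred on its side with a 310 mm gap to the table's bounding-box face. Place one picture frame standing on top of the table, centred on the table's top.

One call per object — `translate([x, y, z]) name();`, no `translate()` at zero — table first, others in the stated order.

table();
translate([255, -629, 0]) stool();
translate([-667, 115, 0]) stool();
translate([1177, 115, 0]) stool();
translate([66, 263, 697]) picture_frame();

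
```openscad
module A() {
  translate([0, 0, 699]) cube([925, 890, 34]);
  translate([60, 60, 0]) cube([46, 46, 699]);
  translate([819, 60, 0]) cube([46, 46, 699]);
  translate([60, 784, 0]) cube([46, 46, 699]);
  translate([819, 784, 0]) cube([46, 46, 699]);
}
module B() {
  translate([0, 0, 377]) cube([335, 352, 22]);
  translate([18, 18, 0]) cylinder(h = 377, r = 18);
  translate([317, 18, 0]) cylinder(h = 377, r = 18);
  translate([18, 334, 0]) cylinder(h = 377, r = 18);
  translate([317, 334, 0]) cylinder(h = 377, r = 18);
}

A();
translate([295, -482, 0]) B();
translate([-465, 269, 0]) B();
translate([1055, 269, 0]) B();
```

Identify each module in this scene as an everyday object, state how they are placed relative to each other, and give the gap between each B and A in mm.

Each stool's nearest face is 130 mm from the table's bounding box.

A is a table. B is a stool. Three stools sit around the table at the −y, −x, +x sides. The gap between each stool and the table is 130 mm.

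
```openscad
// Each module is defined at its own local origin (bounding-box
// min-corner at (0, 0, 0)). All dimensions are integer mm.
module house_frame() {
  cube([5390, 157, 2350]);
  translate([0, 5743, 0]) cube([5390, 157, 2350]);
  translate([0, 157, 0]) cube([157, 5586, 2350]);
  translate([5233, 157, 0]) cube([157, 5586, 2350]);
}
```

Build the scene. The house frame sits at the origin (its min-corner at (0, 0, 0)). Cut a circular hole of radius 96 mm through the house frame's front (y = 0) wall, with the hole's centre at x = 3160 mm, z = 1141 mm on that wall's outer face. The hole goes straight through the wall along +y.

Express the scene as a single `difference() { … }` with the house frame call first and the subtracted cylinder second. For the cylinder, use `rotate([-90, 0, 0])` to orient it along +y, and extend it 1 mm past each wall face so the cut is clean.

difference() {
  house_frame();
  translate([3160, -1, 1141]) rotate([-90, 0, 0]) cylinder(h = 159, r = 96);
}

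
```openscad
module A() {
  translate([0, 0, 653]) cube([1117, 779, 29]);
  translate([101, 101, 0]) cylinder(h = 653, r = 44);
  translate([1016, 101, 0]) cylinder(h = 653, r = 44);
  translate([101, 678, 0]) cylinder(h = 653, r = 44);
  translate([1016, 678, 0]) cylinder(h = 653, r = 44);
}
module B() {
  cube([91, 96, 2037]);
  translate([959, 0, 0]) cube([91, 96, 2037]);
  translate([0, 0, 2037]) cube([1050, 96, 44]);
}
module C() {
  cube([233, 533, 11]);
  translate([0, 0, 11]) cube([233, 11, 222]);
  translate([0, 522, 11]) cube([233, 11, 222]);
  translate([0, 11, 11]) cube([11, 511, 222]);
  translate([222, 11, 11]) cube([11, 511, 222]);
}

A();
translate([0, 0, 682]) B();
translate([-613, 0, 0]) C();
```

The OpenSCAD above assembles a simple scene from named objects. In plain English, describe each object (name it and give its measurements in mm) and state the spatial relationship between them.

A is a table with a 1117×779 mm rectangular top, 29 mm thick, top surface at z = 682 mm, supported by four round legs of 88 mm diameter, each leg's bounding box inset 57 mm from the nearest pair of top edges, running from the floor.

B is a door frame. The clear opening is 868 mm wide and 2037 mm high. Two 91 mm wide jambs, 96 mm deep, stand either side of the opening from the floor to the top of the opening. A 44 mm thick head sits across the top of both jambs, spanning the full outside width of the frame.

C is an open-topped rectangular box: outside dimensions 233×533×233 mm, with a uniform wall and base thickness of 11 mm. The base is a full 233×533 slab on the floor; four walls sit on top of the base. The front and back walls (the −y and +y sides) span the full width; the two side walls fit between them.

The door frame is on top of the table. The open box is on the floor beside the table on its −x side.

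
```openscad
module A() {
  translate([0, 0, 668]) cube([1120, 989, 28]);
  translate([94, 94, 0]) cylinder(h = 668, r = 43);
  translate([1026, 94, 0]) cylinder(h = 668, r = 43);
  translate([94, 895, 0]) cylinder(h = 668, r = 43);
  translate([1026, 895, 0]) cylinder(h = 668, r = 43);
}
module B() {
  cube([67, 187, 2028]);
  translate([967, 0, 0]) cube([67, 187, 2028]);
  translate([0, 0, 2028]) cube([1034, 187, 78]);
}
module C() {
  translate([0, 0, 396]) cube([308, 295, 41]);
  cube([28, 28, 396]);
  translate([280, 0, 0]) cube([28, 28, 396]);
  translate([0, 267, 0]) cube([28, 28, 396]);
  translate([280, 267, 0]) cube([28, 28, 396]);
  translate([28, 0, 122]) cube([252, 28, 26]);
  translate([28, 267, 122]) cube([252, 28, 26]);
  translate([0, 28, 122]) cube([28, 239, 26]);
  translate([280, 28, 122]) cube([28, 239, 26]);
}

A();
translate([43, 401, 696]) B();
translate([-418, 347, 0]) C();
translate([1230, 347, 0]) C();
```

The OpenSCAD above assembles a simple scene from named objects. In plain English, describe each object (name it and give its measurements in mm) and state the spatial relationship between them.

A is a table with a 1120×989 mm rectangular top, 28 mm thick, top surface at z = 696 mm, supported by four round legs of 86 mm diameter, each leg's bounding box inset 51 mm from the nearest pair of top edges, running from the floor.

B is a rectangular door frame: two vertical jambs of 67×187 mm section, 2028 mm tall, with a clear opening 900 mm wide between their inner faces. A header 78 mm tall and 187 mm deep lies on top of the jambs and spans the full outside width.

C is a four-legged stool. The seat is a 308×295×41 mm slab whose top surface is at z = 437 mm; four square legs, each 28×28 mm in cross-section, run from the floor (z = 0) to the underside of the seat, each flush with a corner of the seat. Four stretchers, 28 mm wide and 26 mm tall, connect adjacent legs with their undersides at z = 122 mm, each running between the inner faces of the legs it joins and aligned with the legs' outer faces on the other axis.

The door frame is on top of the table, centred. Two stools sit around the table at the −x, +x sides.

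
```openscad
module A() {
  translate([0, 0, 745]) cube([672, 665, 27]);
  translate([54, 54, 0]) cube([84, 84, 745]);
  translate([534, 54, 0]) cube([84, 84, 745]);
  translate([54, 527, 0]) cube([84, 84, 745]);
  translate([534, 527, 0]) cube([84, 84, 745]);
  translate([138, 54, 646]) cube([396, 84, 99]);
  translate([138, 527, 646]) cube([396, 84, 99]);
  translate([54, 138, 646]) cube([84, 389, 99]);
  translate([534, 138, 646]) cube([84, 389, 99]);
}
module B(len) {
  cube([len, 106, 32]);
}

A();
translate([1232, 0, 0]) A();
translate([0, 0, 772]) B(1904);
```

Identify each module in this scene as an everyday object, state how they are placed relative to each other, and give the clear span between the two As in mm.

A is a table. B is a beam. A beam spans the tops of two tables. The clear span between the two tables is 560 mm.

Second table starts at x = 1232; first ends at x = 672; clear span = 1232 − 672 = 560 mm.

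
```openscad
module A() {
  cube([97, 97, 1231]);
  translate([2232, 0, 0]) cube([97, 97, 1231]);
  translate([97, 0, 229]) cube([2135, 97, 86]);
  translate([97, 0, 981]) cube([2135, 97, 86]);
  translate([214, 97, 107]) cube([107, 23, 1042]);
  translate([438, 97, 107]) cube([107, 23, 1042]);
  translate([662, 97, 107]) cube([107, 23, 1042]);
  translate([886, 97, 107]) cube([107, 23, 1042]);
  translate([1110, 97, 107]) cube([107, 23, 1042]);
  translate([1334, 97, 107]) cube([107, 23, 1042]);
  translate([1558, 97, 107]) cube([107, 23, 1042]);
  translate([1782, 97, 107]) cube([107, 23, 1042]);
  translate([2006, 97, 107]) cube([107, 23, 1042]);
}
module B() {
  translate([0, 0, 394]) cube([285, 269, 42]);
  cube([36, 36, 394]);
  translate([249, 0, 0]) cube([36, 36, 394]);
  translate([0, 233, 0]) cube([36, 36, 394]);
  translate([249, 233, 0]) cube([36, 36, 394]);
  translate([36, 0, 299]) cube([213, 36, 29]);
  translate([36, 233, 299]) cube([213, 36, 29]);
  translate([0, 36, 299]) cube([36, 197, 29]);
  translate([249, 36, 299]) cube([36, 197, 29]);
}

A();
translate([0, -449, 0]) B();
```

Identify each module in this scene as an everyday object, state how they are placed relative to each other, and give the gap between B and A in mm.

The stool's nearest face is 180 mm from the fence section's −y face.

A is a fence section. B is a stool. The stool is on the floor beside the fence section on its −y side. The gap between the stool and the fence section is 180 mm.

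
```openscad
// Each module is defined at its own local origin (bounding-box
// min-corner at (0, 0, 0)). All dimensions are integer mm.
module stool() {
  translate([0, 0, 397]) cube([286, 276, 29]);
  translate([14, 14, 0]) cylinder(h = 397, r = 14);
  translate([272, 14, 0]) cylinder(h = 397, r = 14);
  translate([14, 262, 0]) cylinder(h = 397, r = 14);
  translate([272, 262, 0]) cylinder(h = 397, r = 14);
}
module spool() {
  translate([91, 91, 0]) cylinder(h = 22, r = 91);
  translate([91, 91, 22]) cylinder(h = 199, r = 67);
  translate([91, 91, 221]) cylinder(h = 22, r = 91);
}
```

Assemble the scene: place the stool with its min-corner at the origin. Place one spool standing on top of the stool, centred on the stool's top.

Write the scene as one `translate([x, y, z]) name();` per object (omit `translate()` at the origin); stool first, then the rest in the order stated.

stool();
translate([52, 47, 426]) spool();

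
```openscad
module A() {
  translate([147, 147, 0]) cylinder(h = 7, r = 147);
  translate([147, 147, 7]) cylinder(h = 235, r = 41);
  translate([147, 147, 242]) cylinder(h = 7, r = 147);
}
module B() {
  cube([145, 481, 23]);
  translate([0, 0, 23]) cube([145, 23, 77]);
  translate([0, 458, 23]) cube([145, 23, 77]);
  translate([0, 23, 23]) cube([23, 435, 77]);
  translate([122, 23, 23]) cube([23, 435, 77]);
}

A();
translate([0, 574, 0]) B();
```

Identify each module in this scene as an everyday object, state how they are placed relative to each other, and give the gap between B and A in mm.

A is a spool. B is an open box. The open box is on the floor beside the spool on its +y side. The gap between the open box and the spool is 280 mm.

The open box's nearest face is 280 mm from the spool's +y face.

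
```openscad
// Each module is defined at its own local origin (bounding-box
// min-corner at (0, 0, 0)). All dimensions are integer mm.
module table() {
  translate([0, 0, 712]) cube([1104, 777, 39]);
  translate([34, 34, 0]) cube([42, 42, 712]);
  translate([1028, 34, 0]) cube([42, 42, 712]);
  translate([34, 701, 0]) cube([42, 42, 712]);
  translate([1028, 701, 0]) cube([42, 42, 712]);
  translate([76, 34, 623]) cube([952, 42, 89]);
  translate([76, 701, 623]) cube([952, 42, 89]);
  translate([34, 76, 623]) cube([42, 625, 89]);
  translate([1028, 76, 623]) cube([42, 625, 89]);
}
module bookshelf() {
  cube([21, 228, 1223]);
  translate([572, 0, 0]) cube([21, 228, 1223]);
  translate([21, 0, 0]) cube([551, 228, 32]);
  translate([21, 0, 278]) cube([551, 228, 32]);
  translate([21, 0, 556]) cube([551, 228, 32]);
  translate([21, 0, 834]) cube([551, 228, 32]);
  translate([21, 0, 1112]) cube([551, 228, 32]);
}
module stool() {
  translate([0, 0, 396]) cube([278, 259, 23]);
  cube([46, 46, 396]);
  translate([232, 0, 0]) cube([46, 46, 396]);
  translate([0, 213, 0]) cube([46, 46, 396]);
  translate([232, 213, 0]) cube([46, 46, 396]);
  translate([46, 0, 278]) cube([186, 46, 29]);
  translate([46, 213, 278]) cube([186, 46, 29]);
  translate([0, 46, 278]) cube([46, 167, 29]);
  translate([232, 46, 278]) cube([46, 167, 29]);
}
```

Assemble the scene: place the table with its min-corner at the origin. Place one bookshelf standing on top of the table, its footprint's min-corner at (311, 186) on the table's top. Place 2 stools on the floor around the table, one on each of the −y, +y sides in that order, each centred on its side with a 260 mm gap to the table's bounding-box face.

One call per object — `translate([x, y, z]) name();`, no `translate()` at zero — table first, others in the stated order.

table();
translate([311, 186, 751]) bookshelf();
translate([413, -519, 0]) stool();
translate([413, 1037, 0]) stool();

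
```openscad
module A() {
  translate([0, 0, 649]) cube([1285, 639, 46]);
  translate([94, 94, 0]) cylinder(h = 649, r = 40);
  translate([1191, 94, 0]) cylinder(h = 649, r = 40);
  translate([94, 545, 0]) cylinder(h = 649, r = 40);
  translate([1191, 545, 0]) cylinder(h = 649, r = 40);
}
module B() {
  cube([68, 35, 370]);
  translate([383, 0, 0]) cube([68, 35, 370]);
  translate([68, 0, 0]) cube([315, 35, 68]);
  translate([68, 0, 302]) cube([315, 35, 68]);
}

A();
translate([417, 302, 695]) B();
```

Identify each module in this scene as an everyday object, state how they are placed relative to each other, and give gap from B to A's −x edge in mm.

The picture frame's min-x is at 417; the table's min-x is 0; gap = 417 mm.

A is a table. B is a picture frame. The picture frame is on top of the table, centred. The gap from the picture frame to the table's −x edge is 417 mm.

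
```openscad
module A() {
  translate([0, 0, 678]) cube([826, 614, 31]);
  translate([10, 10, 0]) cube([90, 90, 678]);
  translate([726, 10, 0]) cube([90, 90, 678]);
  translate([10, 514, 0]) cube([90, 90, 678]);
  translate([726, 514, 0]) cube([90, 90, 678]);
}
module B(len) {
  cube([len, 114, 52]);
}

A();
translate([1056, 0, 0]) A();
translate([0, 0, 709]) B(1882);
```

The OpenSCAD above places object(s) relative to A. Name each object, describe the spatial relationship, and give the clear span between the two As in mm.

Second table starts at x = 1056; first ends at x = 826; clear span = 1056 − 826 = 230 mm.

A is a table. B is a beam. A beam spans the tops of two tables. The clear span between the two tables is 230 mm.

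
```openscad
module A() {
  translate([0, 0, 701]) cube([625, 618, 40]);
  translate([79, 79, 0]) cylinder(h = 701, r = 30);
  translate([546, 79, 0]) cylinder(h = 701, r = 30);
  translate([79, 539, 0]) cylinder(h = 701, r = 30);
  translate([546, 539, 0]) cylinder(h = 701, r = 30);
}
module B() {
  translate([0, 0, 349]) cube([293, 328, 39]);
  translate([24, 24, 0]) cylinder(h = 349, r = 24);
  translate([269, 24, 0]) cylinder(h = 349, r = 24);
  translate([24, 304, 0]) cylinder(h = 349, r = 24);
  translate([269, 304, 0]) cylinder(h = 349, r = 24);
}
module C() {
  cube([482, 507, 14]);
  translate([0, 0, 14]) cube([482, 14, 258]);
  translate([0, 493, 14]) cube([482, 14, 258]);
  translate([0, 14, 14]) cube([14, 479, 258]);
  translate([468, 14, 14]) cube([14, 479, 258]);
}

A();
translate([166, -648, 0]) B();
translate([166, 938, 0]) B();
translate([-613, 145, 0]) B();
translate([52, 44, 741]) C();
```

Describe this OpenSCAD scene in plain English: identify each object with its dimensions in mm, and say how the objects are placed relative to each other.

A is a table with a 625×618 mm rectangular top, 40 mm thick, top surface at z = 741 mm, supported by four round legs of 60 mm diameter, each leg's bounding box inset 49 mm from the nearest pair of top edges, running from the floor.

B is a four-legged stool. The seat is a 293×328×39 mm slab whose top surface is at z = 388 mm; four round legs, each 48 mm in diameter, run from the floor (z = 0) to the underside of the seat, each leg's axis is inset half a diameter from the nearest pair of seat edges (so the leg's bounding box is flush with the corner).

C is an open-topped rectangular box: outside dimensions 482×507×272 mm, with a uniform wall and base thickness of 14 mm. The base is a full 482×507 slab on the floor; four walls sit on top of the base. The front and back walls (the −y and +y sides) span the full width; the two side walls fit between them.

Three stools sit around the table at the −y, +y, −x sides. The open box is on top of the table.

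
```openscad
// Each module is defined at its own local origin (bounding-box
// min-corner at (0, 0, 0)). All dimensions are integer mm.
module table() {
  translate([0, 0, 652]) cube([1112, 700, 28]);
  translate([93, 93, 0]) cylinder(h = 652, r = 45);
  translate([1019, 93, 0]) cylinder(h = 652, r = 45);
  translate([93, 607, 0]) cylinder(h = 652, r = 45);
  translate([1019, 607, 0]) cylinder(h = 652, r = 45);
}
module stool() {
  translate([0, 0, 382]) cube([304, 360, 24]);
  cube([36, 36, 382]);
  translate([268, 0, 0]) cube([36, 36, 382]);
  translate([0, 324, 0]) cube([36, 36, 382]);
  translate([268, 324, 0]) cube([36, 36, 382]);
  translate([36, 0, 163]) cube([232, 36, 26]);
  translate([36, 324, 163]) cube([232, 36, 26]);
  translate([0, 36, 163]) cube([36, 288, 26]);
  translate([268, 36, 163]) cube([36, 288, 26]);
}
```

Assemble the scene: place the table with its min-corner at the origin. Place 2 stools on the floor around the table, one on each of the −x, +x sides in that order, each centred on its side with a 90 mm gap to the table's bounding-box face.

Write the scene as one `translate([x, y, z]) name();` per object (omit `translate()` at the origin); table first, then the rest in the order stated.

table();
translate([-394, 170, 0]) stool();
translate([1202, 170, 0]) stool();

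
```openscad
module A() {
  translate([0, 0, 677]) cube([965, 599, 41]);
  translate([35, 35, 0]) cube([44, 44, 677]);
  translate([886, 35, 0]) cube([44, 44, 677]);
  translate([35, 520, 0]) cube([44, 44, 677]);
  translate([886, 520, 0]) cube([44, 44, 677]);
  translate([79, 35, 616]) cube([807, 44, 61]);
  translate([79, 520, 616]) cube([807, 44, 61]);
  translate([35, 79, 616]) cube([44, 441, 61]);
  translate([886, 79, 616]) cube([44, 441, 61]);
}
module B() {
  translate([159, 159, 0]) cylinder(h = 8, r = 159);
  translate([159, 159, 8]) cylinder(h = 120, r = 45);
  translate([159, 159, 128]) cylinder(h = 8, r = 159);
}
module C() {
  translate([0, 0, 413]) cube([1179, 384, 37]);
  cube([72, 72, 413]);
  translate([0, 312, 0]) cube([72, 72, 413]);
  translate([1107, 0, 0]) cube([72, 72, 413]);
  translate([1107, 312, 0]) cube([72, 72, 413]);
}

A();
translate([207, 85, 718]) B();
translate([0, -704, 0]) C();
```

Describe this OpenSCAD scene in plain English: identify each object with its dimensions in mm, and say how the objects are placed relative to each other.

A is a table with a 965×599 mm rectangular top, 41 mm thick, top surface at z = 718 mm, supported by four 44×44 mm square legs, each inset 35 mm from the nearest pair of top edges, running from the floor. Four apron rails, 44 mm thick and 61 mm tall, run between adjacent legs with their top edges flush with the underside of the top and their outer faces flush with the legs' outer faces.

B is a spool: two coaxial disc flanges of radius 159 mm and thickness 8 mm, joined by a core cylinder of radius 45 mm and height 120 mm. The lower flange rests on z = 0 and the three cylinders share a vertical axis.

C is a long wooden bench with a 1179 mm (x) × 384 mm (y) seat, 37 mm thick, its top surface 450 mm above the floor. Four 72 mm square legs at the seat corners, flush with the edges, run from z = 0 to the seat underside.

The spool is on top of the table. The bench is on the floor beside the table on its −y side.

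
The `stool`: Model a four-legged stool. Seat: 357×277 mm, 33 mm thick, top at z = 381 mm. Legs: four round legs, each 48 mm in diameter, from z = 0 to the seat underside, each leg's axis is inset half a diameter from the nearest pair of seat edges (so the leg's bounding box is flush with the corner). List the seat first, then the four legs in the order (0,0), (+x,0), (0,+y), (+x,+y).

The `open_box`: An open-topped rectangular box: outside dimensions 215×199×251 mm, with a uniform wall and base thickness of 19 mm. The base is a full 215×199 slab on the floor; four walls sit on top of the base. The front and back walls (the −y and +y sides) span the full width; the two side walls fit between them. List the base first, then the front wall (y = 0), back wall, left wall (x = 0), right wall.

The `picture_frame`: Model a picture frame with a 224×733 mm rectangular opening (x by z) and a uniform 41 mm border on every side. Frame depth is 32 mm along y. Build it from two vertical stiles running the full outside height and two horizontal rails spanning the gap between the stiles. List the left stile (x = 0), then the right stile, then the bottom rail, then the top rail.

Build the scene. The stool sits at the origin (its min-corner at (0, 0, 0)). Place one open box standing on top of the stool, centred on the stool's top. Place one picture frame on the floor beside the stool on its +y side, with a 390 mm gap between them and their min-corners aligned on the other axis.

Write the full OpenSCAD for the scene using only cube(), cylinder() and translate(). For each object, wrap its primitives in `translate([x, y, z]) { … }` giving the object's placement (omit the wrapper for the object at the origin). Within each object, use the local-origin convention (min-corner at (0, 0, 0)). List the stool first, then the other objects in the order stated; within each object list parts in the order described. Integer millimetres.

translate([0, 0, 348]) cube([357, 277, 33]);
translate([24, 24, 0]) cylinder(h = 348, r = 24);
translate([333, 24, 0]) cylinder(h = 348, r = 24);
translate([24, 253, 0]) cylinder(h = 348, r = 24);
translate([333, 253, 0]) cylinder(h = 348, r = 24);
translate([71, 39, 381]) {
  cube([215, 199, 19]);
  translate([0, 0, 19]) cube([215, 19, 232]);
  translate([0, 180, 19]) cube([215, 19, 232]);
  translate([0, 19, 19]) cube([19, 161, 232]);
  translate([196, 19, 19]) cube([19, 161, 232]);
}
translate([0, 667, 0]) {
  cube([41, 32, 815]);
  translate([265, 0, 0]) cube([41, 32, 815]);
  translate([41, 0, 0]) cube([224, 32, 41]);
  translate([41, 0, 774]) cube([224, 32, 41]);
}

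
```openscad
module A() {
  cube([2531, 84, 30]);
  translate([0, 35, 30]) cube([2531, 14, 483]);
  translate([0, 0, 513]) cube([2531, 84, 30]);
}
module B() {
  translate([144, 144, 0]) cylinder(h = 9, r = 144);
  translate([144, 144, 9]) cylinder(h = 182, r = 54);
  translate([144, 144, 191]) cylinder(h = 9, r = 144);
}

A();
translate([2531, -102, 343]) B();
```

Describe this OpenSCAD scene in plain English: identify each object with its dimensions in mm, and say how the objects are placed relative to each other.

A is an I-beam lying along x, 2531 mm long. Overall section height 543 mm. Two flanges 84 mm wide (y) and 30 mm thick, one on the floor and one at the top; a web 14 mm thick runs between them, centred on the flange width.

B is a spool: two coaxial disc flanges of radius 144 mm and thickness 9 mm, joined by a core cylinder of radius 54 mm and height 182 mm. The lower flange rests on z = 0 and the three cylinders share a vertical axis.

The spool is beside the I-beam with their tops flush at z = 543.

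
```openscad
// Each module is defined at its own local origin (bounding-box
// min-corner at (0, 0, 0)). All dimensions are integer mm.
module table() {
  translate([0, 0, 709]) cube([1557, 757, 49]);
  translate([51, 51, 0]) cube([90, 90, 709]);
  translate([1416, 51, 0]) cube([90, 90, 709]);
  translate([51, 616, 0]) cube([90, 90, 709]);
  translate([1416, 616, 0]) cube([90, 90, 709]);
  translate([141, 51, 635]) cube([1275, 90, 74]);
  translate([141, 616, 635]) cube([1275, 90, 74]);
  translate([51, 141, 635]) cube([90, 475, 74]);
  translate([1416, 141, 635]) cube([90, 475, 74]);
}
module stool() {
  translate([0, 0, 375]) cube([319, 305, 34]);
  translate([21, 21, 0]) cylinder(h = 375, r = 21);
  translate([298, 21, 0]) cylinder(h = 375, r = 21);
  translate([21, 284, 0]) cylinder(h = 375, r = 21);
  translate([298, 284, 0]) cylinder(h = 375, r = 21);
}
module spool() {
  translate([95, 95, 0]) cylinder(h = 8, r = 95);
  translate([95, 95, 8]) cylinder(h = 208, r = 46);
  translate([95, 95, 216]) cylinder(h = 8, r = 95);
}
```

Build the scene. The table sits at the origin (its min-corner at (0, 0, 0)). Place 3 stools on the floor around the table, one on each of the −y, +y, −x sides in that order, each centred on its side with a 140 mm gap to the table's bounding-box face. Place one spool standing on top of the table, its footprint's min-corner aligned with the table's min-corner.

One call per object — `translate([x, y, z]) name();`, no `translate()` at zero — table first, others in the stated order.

table();
translate([619, -445, 0]) stool();
translate([619, 897, 0]) stool();
translate([-459, 226, 0]) stool();
translate([0, 0, 758]) spool();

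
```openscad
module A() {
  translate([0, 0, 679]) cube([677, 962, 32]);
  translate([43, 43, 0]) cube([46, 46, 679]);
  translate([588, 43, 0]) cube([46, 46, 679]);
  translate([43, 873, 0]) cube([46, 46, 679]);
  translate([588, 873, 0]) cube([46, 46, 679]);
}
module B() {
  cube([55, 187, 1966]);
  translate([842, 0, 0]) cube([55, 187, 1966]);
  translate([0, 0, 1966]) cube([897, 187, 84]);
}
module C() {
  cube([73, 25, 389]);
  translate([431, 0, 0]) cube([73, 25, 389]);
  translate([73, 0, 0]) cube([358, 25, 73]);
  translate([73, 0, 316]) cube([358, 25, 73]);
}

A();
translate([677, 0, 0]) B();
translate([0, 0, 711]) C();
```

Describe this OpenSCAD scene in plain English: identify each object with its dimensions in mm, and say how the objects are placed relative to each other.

A is a table: top 677 mm (x) × 962 mm (y), 32 mm thick, upper face at z = 711 mm, on four 46×46 mm square legs, each inset 43 mm from the nearest pair of top edges, running from z = 0 to the bottom of the top.

B is a rectangular door frame: two vertical jambs of 55×187 mm section, 1966 mm tall, with a clear opening 787 mm wide between their inner faces. A header 84 mm tall and 187 mm deep lies on top of the jambs and spans the full outside width.

C is a picture frame with a 358×243 mm rectangular opening (x by z) and a uniform 73 mm border on every side. Frame depth is 25 mm along y. It is built from two vertical stiles running the full outside height and two horizontal rails spanning the gap between the stiles.

The door frame is against the table's +x side, with their −y faces flush. The picture frame is on top of the table.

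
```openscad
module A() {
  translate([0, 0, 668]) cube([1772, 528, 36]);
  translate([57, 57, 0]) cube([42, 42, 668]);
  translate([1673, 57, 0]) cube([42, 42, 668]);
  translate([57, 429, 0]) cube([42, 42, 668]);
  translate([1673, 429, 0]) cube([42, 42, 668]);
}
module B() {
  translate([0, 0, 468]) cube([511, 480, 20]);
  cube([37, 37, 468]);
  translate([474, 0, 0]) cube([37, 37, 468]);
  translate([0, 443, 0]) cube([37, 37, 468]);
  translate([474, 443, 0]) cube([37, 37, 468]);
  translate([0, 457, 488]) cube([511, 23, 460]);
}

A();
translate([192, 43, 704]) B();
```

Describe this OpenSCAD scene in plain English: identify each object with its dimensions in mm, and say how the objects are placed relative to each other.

A is a rectangular dining table. The top is 1772×528×36 mm with its upper surface at z = 704 mm. It stands on four 42×42 mm square legs, each inset 57 mm from the nearest pair of top edges, running from the floor to the underside of the top.

B is a chair: 511×480 mm seat, 20 mm thick, top at z = 488 mm, on four 37 mm square corner legs flush with the seat edges. A 23 mm thick backrest slab spans the full seat width, extending 460 mm above the seat top, its back face flush with the seat's +y edge.

The chair is on top of the table.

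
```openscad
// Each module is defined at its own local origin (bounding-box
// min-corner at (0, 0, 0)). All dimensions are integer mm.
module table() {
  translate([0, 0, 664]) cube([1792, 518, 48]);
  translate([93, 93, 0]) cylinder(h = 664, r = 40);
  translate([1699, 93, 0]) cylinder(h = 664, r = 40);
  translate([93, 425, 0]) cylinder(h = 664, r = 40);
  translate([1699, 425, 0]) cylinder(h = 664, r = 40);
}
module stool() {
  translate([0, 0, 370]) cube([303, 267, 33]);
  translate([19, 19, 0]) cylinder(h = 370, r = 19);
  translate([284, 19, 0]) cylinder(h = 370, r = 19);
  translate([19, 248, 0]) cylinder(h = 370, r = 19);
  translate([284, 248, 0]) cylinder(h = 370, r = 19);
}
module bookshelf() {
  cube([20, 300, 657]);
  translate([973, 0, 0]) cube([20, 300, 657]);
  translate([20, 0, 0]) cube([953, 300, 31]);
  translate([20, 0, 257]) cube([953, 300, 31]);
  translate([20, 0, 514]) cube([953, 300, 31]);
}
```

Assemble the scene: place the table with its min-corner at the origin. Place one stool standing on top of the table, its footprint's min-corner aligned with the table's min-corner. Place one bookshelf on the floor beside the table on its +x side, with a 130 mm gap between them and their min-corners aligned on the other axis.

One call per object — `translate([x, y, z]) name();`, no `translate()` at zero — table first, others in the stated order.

table();
translate([0, 0, 712]) stool();
translate([1922, 0, 0]) bookshelf();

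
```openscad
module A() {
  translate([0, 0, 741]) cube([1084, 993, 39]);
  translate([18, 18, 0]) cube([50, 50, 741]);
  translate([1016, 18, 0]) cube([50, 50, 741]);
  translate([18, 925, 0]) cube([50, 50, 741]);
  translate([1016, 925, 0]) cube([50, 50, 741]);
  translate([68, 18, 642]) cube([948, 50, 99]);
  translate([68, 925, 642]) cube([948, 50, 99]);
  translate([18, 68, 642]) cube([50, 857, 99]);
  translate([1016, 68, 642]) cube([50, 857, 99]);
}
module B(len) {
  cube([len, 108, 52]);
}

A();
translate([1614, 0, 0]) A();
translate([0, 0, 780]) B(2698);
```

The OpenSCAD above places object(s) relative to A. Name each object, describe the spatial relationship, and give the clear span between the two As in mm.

Second table starts at x = 1614; first ends at x = 1084; clear span = 1614 − 1084 = 530 mm.

A is a table. B is a beam. A beam spans the tops of two tables. The clear span between the two tables is 530 mm.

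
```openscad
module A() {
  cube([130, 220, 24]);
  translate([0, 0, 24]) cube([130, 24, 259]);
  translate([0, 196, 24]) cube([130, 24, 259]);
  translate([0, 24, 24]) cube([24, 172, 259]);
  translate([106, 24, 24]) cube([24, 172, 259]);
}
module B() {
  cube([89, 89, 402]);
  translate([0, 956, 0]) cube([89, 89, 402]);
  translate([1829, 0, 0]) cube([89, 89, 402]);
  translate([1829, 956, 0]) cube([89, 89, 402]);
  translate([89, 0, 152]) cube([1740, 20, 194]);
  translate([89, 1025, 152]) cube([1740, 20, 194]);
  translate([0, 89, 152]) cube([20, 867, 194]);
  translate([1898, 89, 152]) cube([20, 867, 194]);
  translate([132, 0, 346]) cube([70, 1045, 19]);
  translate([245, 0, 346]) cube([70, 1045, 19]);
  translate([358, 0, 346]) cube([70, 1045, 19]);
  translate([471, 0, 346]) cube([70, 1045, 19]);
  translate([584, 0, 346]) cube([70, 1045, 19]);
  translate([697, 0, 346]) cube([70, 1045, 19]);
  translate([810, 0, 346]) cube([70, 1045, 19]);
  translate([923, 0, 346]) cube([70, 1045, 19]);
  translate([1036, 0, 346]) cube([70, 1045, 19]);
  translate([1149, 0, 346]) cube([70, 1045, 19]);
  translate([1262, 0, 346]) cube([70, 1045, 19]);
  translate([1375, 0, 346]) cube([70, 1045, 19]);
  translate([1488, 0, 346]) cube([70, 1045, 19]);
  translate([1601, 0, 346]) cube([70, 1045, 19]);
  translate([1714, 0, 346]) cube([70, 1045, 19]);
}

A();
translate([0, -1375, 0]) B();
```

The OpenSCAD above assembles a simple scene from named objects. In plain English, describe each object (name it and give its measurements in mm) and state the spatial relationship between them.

A is an open-topped rectangular box: outside dimensions 130×220×283 mm, with a uniform wall and base thickness of 24 mm. The base is a full 130×220 slab on the floor; four walls sit on top of the base. The front and back walls (the −y and +y sides) span the full width; the two side walls fit between them.

B is a bed frame 1918 mm long (x) by 1045 mm wide (y). Four 89×89 mm corner posts, 402 mm tall, at the corners of the footprint. Four rails of 20 mm thickness and 194 mm height run between adjacent posts with their undersides at z = 152 mm, their outer faces flush with the outside of the frame (the two x-running rails run between the posts' inner faces; the two y-running rails run between the posts' inner faces). 15 slats, each 70 mm wide (x) and 19 mm thick, lie across the top of the two x-running rails, running the full 1045 mm width of the frame in y; the slats are evenly spaced along x between the inner faces of the end posts with equal gaps (rounded down to the nearest mm) at the −x end and between each pair — any rounding remainder accumulates at the +x end.

The bed frame is on the floor beside the open box on its −y side.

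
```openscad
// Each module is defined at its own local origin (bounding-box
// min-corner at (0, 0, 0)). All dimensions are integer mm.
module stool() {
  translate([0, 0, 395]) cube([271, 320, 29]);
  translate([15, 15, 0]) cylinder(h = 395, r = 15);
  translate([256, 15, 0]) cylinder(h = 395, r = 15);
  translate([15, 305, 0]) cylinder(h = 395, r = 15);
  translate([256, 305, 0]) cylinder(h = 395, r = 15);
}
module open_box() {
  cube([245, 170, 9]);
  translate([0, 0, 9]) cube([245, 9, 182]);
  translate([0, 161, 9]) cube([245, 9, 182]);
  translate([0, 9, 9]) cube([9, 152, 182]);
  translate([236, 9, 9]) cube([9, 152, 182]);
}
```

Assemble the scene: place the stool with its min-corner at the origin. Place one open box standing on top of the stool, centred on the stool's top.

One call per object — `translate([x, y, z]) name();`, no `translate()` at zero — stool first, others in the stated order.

stool();
translate([13, 75, 424]) open_box();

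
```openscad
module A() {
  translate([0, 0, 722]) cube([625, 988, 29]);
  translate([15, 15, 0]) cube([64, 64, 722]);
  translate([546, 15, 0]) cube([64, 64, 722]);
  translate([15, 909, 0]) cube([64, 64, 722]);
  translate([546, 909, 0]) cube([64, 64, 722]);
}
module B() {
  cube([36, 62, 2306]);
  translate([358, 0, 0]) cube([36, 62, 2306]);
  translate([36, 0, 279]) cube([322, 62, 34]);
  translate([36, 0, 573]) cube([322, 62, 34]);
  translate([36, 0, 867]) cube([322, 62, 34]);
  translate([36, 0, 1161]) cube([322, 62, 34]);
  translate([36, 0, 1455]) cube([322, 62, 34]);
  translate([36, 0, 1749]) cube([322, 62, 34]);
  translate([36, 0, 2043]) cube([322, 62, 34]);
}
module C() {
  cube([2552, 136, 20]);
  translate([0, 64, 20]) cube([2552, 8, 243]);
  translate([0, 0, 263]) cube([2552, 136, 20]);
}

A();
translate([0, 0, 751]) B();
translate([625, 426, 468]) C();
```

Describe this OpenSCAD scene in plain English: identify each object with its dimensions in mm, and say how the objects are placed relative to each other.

A is a table with a 625×988 mm rectangular top, 29 mm thick, top surface at z = 751 mm, supported by four 64×64 mm square legs, each inset 15 mm from the nearest pair of top edges, running from the floor.

B is a straight ladder. Two 36×62 mm vertical rails, 2306 mm tall, stand 394 mm apart (outside-to-outside) with their front faces coplanar on the −y side. 7 rungs, each 62 mm deep and 34 mm tall, span between the inner faces of the rails, front faces flush with the rails. The lowest rung's underside is at z = 279 mm and rungs are spaced 294 mm apart (underside to underside).

C is an I-beam lying along x, 2552 mm long. Overall section height 283 mm. Two flanges 136 mm wide (y) and 20 mm thick, one on the floor and one at the top; a web 8 mm thick runs between them, centred on the flange width.

The ladder is on top of the table. The I-beam is beside the table with their tops flush at z = 751.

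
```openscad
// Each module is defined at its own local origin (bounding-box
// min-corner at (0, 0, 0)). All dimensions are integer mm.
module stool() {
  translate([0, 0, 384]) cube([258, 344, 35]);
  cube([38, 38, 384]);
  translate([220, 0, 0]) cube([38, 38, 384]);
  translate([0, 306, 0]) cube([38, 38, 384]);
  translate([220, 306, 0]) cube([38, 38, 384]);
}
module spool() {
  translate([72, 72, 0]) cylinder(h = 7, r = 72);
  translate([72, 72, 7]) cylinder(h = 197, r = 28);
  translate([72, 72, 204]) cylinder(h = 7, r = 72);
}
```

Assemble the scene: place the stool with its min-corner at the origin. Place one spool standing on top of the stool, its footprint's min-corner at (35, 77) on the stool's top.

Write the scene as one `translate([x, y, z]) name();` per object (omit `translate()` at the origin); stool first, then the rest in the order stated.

stool();
translate([35, 77, 419]) spool();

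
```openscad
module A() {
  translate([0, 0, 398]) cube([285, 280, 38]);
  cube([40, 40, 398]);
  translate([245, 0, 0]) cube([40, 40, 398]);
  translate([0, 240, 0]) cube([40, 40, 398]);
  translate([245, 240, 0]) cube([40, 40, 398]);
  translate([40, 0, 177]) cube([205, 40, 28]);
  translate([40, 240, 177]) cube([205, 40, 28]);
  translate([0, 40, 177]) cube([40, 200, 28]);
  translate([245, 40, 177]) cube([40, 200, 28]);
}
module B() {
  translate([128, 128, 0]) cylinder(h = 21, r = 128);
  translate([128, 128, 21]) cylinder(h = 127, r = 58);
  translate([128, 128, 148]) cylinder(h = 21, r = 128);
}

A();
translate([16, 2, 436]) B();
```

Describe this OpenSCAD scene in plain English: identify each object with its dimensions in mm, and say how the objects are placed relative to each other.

A is a four-legged stool. The seat is a 285×280×38 mm slab whose top surface is at z = 436 mm; four square legs, each 40×40 mm in cross-section, run from the floor (z = 0) to the underside of the seat, each flush with a corner of the seat. Four stretchers, 40 mm wide and 28 mm tall, connect adjacent legs with their undersides at z = 177 mm, each running between the inner faces of the legs it joins and aligned with the legs' outer faces on the other axis.

B is a spool: two coaxial disc flanges of radius 128 mm and thickness 21 mm, joined by a core cylinder of radius 58 mm and height 127 mm. The lower flange rests on z = 0 and the three cylinders share a vertical axis.

The spool is on top of the stool.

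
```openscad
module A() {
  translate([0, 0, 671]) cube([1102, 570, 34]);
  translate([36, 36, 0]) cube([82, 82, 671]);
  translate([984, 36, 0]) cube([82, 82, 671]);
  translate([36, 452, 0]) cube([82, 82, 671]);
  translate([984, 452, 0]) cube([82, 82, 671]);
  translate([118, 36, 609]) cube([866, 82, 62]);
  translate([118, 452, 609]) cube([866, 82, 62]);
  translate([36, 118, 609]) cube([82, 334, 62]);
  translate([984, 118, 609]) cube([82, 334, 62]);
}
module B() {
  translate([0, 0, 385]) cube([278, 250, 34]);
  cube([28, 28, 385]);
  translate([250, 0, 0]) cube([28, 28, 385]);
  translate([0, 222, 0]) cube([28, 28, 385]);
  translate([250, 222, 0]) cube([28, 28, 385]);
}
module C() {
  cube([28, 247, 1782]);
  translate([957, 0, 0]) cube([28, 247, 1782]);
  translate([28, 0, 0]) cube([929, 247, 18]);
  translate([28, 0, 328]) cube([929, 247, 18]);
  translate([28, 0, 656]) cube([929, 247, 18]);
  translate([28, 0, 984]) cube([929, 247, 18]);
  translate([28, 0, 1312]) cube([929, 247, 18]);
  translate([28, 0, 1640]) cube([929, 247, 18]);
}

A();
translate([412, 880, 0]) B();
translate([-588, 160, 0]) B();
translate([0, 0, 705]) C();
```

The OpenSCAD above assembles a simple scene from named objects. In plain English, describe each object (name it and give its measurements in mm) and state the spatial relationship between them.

A is a table with a 1102×570 mm rectangular top, 34 mm thick, top surface at z = 705 mm, supported by four 82×82 mm square legs, each inset 36 mm from the nearest pair of top edges, running from the floor. Four apron rails, 82 mm thick and 62 mm tall, run between adjacent legs with their top edges flush with the underside of the top and their outer faces flush with the legs' outer faces.

B is a four-legged stool. The seat is a 278×250×34 mm slab whose top surface is at z = 419 mm; four square legs, each 28×28 mm in cross-section, run from the floor (z = 0) to the underside of the seat, each flush with a corner of the seat.

C is a bookshelf 985 mm wide overall, 247 mm deep and 1782 mm tall. The two sides are 28 mm thick vertical panels. 6 horizontal shelves of 18 mm thickness span between the inner faces of the sides; the lowest shelf sits on the floor and shelves are stacked with a clear vertical gap of 310 mm between each pair.

Two stools sit around the table at the +y, −x sides. The bookshelf is on top of the table.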